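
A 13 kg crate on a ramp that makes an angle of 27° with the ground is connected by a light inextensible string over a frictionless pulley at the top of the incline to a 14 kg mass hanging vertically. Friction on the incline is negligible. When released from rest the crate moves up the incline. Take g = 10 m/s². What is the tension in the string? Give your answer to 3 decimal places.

98.010 N

For the crate on the incline: the weight component along the slope is m₁g sin 27° = 13 × 10 × 0.4540 = 59.020 N and the normal force is N = m₁g cos 27° = 115.831 N.
Newton's second law for the crate (up-slope positive): T − 59.020 = 13 a. For the hanging mass (downward positive): 14 × 10 − T = 14 a.
Adding the two equations eliminates T: 80.980 = 27 a, so a = 2.9993 m/s².
Then from the hanging mass's equation, T = 14 × (10 − 2.9993) = 98.010 N.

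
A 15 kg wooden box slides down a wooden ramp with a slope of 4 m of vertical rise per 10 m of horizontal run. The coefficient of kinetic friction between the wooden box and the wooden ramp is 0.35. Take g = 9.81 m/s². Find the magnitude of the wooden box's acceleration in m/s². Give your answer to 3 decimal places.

0.455 m/s²

Resolving the weight along the incline: the component pulling the wooden box down the slope is mg sin 21.80° = 15 × 9.81 × 0.3714 = 54.652 N, and the normal force is N = mg cos 21.80° = 15 × 9.81 × 0.9285 = 136.629 N.
Kinetic friction acts up the slope with magnitude f = μN = 0.35 × 136.629 = 47.820 N.
Net force along the incline is 54.652 − 47.820 = 6.832 N, so a = 6.832 / 15 = 0.4555 m/s².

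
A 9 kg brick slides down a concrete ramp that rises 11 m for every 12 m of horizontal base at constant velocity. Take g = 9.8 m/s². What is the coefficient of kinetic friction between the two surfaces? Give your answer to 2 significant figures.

0.92

At constant velocity the net force along the incline is zero: mg sin 42.51° = μ mg cos 42.51°.
So μ = tan 42.51° = 0.6757 / 0.7372 = 0.9166.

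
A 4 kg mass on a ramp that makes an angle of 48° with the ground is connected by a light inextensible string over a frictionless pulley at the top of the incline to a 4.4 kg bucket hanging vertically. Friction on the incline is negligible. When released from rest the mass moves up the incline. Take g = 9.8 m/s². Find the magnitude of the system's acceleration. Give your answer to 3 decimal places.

1.665 m/s²

For the mass on the incline: the weight component along the slope is m₁g sin 48° = 4 × 9.8 × 0.7431 = 29.130 N and the normal force is N = m₁g cos 48° = 26.230 N.
Newton's second law for the mass (up-slope positive): T − 29.130 = 4 a. For the hanging bucket (downward positive): 4.4 × 9.8 − T = 4.4 a.
Adding the two equations eliminates T: 13.990 = 8.4 a, so a = 1.6655 m/s².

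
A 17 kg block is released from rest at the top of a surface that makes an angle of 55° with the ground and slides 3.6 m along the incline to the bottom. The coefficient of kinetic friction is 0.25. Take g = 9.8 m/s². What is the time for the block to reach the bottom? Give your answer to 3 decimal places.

The weight component along the incline is mg sin 55° = 136.471 N and the normal force is N = mg cos 55° = 95.558 N.
Friction up the slope is f = μN = 0.25 × 95.558 = 23.890 N, so the net downslope force is 136.471 − 23.890 = 112.581 N and a = 112.581 / 17 = 6.6224 m/s².
Starting from rest, L = ½at², so t = √(2L/a) = √(2 × 3.6 / 6.6224) = 1.0427 s.

1.043 s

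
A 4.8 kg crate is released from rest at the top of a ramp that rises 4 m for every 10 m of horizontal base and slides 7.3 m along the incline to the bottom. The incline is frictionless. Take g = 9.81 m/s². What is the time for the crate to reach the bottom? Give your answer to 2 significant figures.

The weight component along the incline is mg sin 21.80° = 17.488 N and the normal force is N = mg cos 21.80° = 43.720 N.
With no friction, a = g sin 21.80° = 3.6433 m/s².
Starting from rest, L = ½at², so t = √(2L/a) = √(2 × 7.3 / 3.6433) = 2.0018 s.

2.0 s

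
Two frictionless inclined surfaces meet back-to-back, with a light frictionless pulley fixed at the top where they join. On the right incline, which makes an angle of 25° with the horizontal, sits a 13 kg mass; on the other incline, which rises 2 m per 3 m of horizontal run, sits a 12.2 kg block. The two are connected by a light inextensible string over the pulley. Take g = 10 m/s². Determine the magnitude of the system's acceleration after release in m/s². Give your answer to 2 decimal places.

0.51 m/s²

Resolve each weight along its own incline: the 13 kg mass has component 13 × 10 × sin 25° = 54.940 N down its slope, and the 12.2 kg mass has 12.2 × 10 × sin 33.69° = 67.673 N down its slope.
The 12.2 kg side's 67.673 N exceeds the other side's 54.940 N, so that mass slides down and the 13 kg mass slides up. Taking that direction as positive, Newton's second law for the whole system gives 67.673 − 54.940 = (13 + 12.2) a, so a = 12.733 / 25.2 = 0.5053 m/s².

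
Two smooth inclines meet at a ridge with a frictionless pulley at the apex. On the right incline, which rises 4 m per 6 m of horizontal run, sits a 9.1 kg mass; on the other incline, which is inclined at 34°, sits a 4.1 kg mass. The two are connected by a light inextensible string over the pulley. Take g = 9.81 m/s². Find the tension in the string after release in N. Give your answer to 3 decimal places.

30.886 N

Resolve each weight along its own incline: the 9.1 kg mass has component 9.1 × 9.81 × sin 33.69° = 49.519 N down its slope, and the 4.1 kg mass has 4.1 × 9.81 × sin 34° = 22.491 N down its slope.
The 9.1 kg side's 49.519 N exceeds the other side's 22.491 N, so that mass slides down and the 4.1 kg mass slides up. Taking that direction as positive, Newton's second law for the whole system gives 49.519 − 22.491 = (9.1 + 4.1) a, so a = 27.028 / 13.2 = 2.0476 m/s².
For the 4.1 kg mass (up-slope positive): T − 22.491 = 4.1 × 2.0476, so T = 30.886 N.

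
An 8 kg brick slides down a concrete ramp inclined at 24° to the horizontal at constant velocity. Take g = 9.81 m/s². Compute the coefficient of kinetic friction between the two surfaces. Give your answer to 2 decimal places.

0.45

At constant velocity the net force along the incline is zero: mg sin 24° = μ mg cos 24°.
So μ = tan 24° = 0.4067 / 0.9135 = 0.4452.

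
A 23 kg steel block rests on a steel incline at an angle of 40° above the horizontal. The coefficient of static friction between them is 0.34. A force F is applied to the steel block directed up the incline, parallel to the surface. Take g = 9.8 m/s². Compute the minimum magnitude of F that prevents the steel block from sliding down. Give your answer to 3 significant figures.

86.2 N

The normal force is N = mg cos 40° = 172.666 N. With F at its minimum the steel block is on the verge of sliding down, so static friction is at its maximum μ_s N = 0.34 × 172.666 = 58.706 N and acts up the slope.
Equilibrium along the incline: F + μ_s N = mg sin 40°, so F = 144.884 − 58.706 = 86.178 N.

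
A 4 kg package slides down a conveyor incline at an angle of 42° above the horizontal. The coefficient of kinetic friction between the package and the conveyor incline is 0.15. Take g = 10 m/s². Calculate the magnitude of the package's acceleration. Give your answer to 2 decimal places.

5.58 m/s²

Resolving the weight along the incline: the component pulling the package down the slope is mg sin 42° = 4 × 10 × 0.6691 = 26.764 N, and the normal force is N = mg cos 42° = 4 × 10 × 0.7431 = 29.724 N.
Kinetic friction acts up the slope with magnitude f = μN = 0.15 × 29.724 = 4.459 N.
Net force along the incline is 26.764 − 4.459 = 22.305 N, so a = 22.305 / 4 = 5.5762 m/s².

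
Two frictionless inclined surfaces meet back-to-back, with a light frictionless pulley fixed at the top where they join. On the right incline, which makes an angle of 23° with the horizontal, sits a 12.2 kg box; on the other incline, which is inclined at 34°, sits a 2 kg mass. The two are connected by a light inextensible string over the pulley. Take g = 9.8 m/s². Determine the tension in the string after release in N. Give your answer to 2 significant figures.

Resolve each weight along its own incline: the 12.2 kg mass has component 12.2 × 9.8 × sin 23° = 46.716 N down its slope, and the 2 kg mass has 2 × 9.8 × sin 34° = 10.960 N down its slope.
The 12.2 kg side's 46.716 N exceeds the other side's 10.960 N, so that mass slides down and the 2 kg mass slides up. Taking that direction as positive, Newton's second law for the whole system gives 46.716 − 10.960 = (12.2 + 2) a, so a = 35.756 / 14.2 = 2.5180 m/s².
For the 2 kg mass (up-slope positive): T − 10.960 = 2 × 2.5180, so T = 15.996 N.

16 N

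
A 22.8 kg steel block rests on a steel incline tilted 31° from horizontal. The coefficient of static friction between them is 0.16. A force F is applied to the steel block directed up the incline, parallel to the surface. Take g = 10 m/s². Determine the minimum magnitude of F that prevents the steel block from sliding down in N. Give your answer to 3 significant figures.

The normal force is N = mg cos 31° = 195.434 N. With F at its minimum the steel block is on the verge of sliding down, so static friction is at its maximum μ_s N = 0.16 × 195.434 = 31.269 N and acts up the slope.
Equilibrium along the incline: F + μ_s N = mg sin 31°, so F = 117.429 − 31.269 = 86.160 N.

86.2 N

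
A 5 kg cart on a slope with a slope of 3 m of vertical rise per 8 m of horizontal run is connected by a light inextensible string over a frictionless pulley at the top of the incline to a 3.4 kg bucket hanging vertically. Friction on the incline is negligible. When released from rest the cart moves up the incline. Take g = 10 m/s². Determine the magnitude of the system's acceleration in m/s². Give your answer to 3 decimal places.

1.958 m/s²

For the cart on the incline: the weight component along the slope is m₁g sin 20.56° = 5 × 10 × 0.3511 = 17.555 N and the normal force is N = m₁g cos 20.56° = 46.816 N.
Newton's second law for the cart (up-slope positive): T − 17.555 = 5 a. For the hanging bucket (downward positive): 3.4 × 10 − T = 3.4 a.
Adding the two equations eliminates T: 16.445 = 8.4 a, so a = 1.9577 m/s².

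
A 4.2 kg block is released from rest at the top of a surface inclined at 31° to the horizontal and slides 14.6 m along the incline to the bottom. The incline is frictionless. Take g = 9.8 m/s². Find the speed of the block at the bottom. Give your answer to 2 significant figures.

12 m/s

The weight component along the incline is mg sin 31° = 21.199 N and the normal force is N = mg cos 31° = 35.281 N.
With no friction, a = g sin 31° = 5.0474 m/s².
Starting from rest over a distance of 14.6 m, v² = 2aL = 2 × 5.0474 × 14.6 = 147.3841, so v = 12.1402 m/s.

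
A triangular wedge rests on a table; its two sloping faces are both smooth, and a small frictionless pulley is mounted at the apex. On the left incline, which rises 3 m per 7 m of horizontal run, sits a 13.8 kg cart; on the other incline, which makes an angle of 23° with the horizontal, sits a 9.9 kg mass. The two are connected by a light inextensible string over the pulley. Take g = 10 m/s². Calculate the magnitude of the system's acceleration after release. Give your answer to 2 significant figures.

Resolve each weight along its own incline: the 13.8 kg mass has component 13.8 × 10 × sin 23.20° = 54.361 N down its slope, and the 9.9 kg mass has 9.9 × 10 × sin 23° = 38.682 N down its slope.
The 13.8 kg side's 54.361 N exceeds the other side's 38.682 N, so that mass slides down and the 9.9 kg mass slides up. Taking that direction as positive, Newton's second law for the whole system gives 54.361 − 38.682 = (13.8 + 9.9) a, so a = 15.679 / 23.7 = 0.6616 m/s².

0.66 m/s²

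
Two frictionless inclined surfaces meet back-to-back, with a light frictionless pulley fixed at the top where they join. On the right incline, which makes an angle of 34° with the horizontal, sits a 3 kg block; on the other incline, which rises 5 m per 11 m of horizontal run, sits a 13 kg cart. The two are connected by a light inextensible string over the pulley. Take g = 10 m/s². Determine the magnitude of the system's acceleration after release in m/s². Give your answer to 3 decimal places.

Resolve each weight along its own incline: the 3 kg mass has component 3 × 10 × sin 34° = 16.776 N down its slope, and the 13 kg mass has 13 × 10 × sin 24.44° = 53.794 N down its slope.
The 13 kg side's 53.794 N exceeds the other side's 16.776 N, so that mass slides down and the 3 kg mass slides up. Taking that direction as positive, Newton's second law for the whole system gives 53.794 − 16.776 = (3 + 13) a, so a = 37.018 / 16 = 2.3136 m/s².

2.314 m/s²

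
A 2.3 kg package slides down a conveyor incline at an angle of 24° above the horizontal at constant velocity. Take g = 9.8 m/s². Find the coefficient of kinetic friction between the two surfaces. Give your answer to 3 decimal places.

At constant velocity the net force along the incline is zero: mg sin 24° = μ mg cos 24°.
So μ = tan 24° = 0.4067 / 0.9135 = 0.4452.

0.445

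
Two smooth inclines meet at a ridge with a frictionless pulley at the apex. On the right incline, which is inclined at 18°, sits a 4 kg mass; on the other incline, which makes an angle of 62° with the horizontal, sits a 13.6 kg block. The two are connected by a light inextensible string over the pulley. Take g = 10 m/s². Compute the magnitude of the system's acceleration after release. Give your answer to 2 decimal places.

6.12 m/s²

Resolve each weight along its own incline: the 4 kg mass has component 4 × 10 × sin 18° = 12.361 N down its slope, and the 13.6 kg mass has 13.6 × 10 × sin 62° = 120.081 N down its slope.
The 13.6 kg side's 120.081 N exceeds the other side's 12.361 N, so that mass slides down and the 4 kg mass slides up. Taking that direction as positive, Newton's second law for the whole system gives 120.081 − 12.361 = (4 + 13.6) a, so a = 107.720 / 17.6 = 6.1205 m/s².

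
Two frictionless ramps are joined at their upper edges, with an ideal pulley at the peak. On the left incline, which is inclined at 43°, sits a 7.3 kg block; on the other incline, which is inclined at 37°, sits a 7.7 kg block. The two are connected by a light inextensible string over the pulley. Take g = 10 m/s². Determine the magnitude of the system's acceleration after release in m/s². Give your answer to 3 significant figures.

Resolve each weight along its own incline: the 7.3 kg mass has component 7.3 × 10 × sin 43° = 49.786 N down its slope, and the 7.7 kg mass has 7.7 × 10 × sin 37° = 46.340 N down its slope.
The 7.3 kg side's 49.786 N exceeds the other side's 46.340 N, so that mass slides down and the 7.7 kg mass slides up. Taking that direction as positive, Newton's second law for the whole system gives 49.786 − 46.340 = (7.3 + 7.7) a, so a = 3.446 / 15 = 0.2297 m/s².

0.230 m/s²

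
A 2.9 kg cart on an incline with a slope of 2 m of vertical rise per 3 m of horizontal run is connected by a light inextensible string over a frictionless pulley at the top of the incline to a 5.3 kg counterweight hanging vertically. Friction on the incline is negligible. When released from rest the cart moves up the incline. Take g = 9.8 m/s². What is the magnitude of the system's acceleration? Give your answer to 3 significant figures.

For the cart on the incline: the weight component along the slope is m₁g sin 33.69° = 2.9 × 9.8 × 0.5547 = 15.765 N and the normal force is N = m₁g cos 33.69° = 23.647 N.
Newton's second law for the cart (up-slope positive): T − 15.765 = 2.9 a. For the hanging counterweight (downward positive): 5.3 × 9.8 − T = 5.3 a.
Adding the two equations eliminates T: 36.175 = 8.2 a, so a = 4.4116 m/s².

4.41 m/s²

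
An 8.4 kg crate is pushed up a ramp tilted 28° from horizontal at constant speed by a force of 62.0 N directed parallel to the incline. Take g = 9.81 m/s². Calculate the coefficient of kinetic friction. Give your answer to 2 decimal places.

0.32

At constant speed ΣF = 0 along the incline. The applied 62.0 N acts up the slope; the weight component mg sin 28° = 38.686 N and kinetic friction μN both act down the slope.
So 62.0 = 38.686 + μ × 72.758, giving μ = (62.0 − 38.686) / 72.758 = 0.3204.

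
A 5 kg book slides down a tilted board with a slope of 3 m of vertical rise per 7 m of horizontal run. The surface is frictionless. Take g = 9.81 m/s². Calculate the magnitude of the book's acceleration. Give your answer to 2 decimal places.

Resolving the weight along the incline: the component pulling the book down the slope is mg sin 23.20° = 5 × 9.81 × 0.3939 = 19.321 N, and the normal force is N = mg cos 23.20° = 5 × 9.81 × 0.9191 = 45.082 N.
With no friction the net force along the incline is 19.321 N, so a = g sin 23.20° = 19.321 / 5 = 3.8642 m/s².

3.86 m/s²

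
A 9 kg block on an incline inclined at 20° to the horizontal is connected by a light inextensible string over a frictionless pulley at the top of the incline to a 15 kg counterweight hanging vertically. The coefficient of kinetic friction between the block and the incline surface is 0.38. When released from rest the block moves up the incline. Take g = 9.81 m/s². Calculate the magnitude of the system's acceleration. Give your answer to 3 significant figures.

3.56 m/s²

For the block on the incline: the weight component along the slope is m₁g sin 20° = 9 × 9.81 × 0.3420 = 30.195 N and the normal force is N = m₁g cos 20° = 82.965 N.
Kinetic friction opposes the block's motion up the incline: f = μN = 0.38 × 82.965 = 31.527 N acting down the slope.
Newton's second law for the block (up-slope positive): T − 30.195 − 31.527 = 9 a. For the hanging counterweight (downward positive): 15 × 9.81 − T = 15 a.
Adding the two equations eliminates T: 85.428 = 24 a, so a = 3.5595 m/s².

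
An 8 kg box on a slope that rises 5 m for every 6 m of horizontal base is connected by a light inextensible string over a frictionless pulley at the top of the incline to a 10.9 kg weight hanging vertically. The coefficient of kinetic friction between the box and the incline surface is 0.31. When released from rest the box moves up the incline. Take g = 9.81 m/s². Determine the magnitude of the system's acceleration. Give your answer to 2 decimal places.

2.01 m/s²

For the box on the incline: the weight component along the slope is m₁g sin 39.81° = 8 × 9.81 × 0.6402 = 50.243 N and the normal force is N = m₁g cos 39.81° = 60.290 N.
Kinetic friction opposes the box's motion up the incline: f = μN = 0.31 × 60.290 = 18.690 N acting down the slope.
Newton's second law for the box (up-slope positive): T − 50.243 − 18.690 = 8 a. For the hanging weight (downward positive): 10.9 × 9.81 − T = 10.9 a.
Adding the two equations eliminates T: 37.996 = 18.9 a, so a = 2.0104 m/s².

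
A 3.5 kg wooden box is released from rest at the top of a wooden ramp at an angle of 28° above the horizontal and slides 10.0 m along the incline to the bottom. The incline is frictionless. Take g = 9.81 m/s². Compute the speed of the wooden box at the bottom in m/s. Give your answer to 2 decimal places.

9.60 m/s

The weight component along the incline is mg sin 28° = 16.119 N and the normal force is N = mg cos 28° = 30.316 N.
With no friction, a = g sin 28° = 4.6055 m/s².
Starting from rest over a distance of 10.0 m, v² = 2aL = 2 × 4.6055 × 10.0 = 92.1100, so v = 9.5974 m/s.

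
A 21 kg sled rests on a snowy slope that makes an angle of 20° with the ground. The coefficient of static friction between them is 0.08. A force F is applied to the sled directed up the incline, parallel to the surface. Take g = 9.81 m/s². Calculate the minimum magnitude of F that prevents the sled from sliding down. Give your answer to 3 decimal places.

The normal force is N = mg cos 20° = 193.586 N. With F at its minimum the sled is on the verge of sliding down, so static friction is at its maximum μ_s N = 0.08 × 193.586 = 15.487 N and acts up the slope.
Equilibrium along the incline: F + μ_s N = mg sin 20°, so F = 70.460 − 15.487 = 54.973 N.

54.973 N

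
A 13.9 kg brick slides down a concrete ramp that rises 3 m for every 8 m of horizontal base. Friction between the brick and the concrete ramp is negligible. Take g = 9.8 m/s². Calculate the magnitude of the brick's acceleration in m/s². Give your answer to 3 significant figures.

3.44 m/s²

Resolving the weight along the incline: the component pulling the brick down the slope is mg sin 20.56° = 13.9 × 9.8 × 0.3511 = 47.827 N, and the normal force is N = mg cos 20.56° = 13.9 × 9.8 × 0.9363 = 127.543 N.
With no friction the net force along the incline is 47.827 N, so a = g sin 20.56° = 47.827 / 13.9 = 3.4408 m/s².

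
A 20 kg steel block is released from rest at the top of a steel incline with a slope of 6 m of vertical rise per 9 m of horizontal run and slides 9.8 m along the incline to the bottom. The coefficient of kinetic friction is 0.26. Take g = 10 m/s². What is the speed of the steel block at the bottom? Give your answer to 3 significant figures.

The weight component along the incline is mg sin 33.69° = 110.940 N and the normal force is N = mg cos 33.69° = 166.410 N.
Friction up the slope is f = μN = 0.26 × 166.410 = 43.267 N, so the net downslope force is 110.940 − 43.267 = 67.673 N and a = 67.673 / 20 = 3.3837 m/s².
Starting from rest over a distance of 9.8 m, v² = 2aL = 2 × 3.3837 × 9.8 = 66.3205, so v = 8.1437 m/s.

8.14 m/s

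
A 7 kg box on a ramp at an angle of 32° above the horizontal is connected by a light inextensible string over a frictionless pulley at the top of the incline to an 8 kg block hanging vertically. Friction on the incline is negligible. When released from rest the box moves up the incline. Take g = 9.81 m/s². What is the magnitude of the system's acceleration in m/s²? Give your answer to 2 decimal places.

For the box on the incline: the weight component along the slope is m₁g sin 32° = 7 × 9.81 × 0.5299 = 36.388 N and the normal force is N = m₁g cos 32° = 58.235 N.
Newton's second law for the box (up-slope positive): T − 36.388 = 7 a. For the hanging block (downward positive): 8 × 9.81 − T = 8 a.
Adding the two equations eliminates T: 42.092 = 15 a, so a = 2.8061 m/s².

2.81 m/s²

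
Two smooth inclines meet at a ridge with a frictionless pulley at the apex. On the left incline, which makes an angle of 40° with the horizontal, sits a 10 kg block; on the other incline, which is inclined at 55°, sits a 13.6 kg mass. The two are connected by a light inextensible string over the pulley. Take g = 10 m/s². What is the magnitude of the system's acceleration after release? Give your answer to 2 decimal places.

2.00 m/s²

Resolve each weight along its own incline: the 10 kg mass has component 10 × 10 × sin 40° = 64.279 N down its slope, and the 13.6 kg mass has 13.6 × 10 × sin 55° = 111.405 N down its slope.
The 13.6 kg side's 111.405 N exceeds the other side's 64.279 N, so that mass slides down and the 10 kg mass slides up. Taking that direction as positive, Newton's second law for the whole system gives 111.405 − 64.279 = (10 + 13.6) a, so a = 47.126 / 23.6 = 1.9969 m/s².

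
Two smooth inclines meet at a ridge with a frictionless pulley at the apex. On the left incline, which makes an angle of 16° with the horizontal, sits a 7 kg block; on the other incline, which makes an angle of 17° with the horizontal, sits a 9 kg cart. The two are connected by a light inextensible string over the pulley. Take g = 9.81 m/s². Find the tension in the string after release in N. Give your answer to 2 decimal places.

Resolve each weight along its own incline: the 7 kg mass has component 7 × 9.81 × sin 16° = 18.928 N down its slope, and the 9 kg mass has 9 × 9.81 × sin 17° = 25.813 N down its slope.
The 9 kg side's 25.813 N exceeds the other side's 18.928 N, so that mass slides down and the 7 kg mass slides up. Taking that direction as positive, Newton's second law for the whole system gives 25.813 − 18.928 = (7 + 9) a, so a = 6.885 / 16 = 0.4303 m/s².
For the 7 kg mass (up-slope positive): T − 18.928 = 7 × 0.4303, so T = 21.940 N.

21.94 N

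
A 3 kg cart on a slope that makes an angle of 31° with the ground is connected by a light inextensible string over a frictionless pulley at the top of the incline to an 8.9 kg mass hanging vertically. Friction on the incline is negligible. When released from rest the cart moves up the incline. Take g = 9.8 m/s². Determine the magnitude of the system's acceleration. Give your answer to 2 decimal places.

6.06 m/s²

For the cart on the incline: the weight component along the slope is m₁g sin 31° = 3 × 9.8 × 0.5150 = 15.141 N and the normal force is N = m₁g cos 31° = 25.201 N.
Newton's second law for the cart (up-slope positive): T − 15.141 = 3 a. For the hanging mass (downward positive): 8.9 × 9.8 − T = 8.9 a.
Adding the two equations eliminates T: 72.079 = 11.9 a, so a = 6.0571 m/s².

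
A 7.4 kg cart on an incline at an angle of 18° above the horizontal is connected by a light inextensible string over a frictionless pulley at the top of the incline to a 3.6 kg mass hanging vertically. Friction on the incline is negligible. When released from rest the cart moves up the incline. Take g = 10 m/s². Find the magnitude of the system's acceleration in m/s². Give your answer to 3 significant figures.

For the cart on the incline: the weight component along the slope is m₁g sin 18° = 7.4 × 10 × 0.3090 = 22.866 N and the normal force is N = m₁g cos 18° = 70.378 N.
Newton's second law for the cart (up-slope positive): T − 22.866 = 7.4 a. For the hanging mass (downward positive): 3.6 × 10 − T = 3.6 a.
Adding the two equations eliminates T: 13.134 = 11 a, so a = 1.1940 m/s².

1.19 m/s²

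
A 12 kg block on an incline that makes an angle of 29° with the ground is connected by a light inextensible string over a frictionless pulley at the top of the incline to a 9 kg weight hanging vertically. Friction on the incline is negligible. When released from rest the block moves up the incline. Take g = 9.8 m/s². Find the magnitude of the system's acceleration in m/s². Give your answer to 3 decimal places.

For the block on the incline: the weight component along the slope is m₁g sin 29° = 12 × 9.8 × 0.4848 = 57.012 N and the normal force is N = m₁g cos 29° = 102.855 N.
Newton's second law for the block (up-slope positive): T − 57.012 = 12 a. For the hanging weight (downward positive): 9 × 9.8 − T = 9 a.
Adding the two equations eliminates T: 31.188 = 21 a, so a = 1.4851 m/s².

1.485 m/s²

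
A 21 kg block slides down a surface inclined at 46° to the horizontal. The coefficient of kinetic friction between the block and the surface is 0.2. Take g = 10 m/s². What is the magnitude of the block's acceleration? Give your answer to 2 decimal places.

Resolving the weight along the incline: the component pulling the block down the slope is mg sin 46° = 21 × 10 × 0.7193 = 151.053 N, and the normal force is N = mg cos 46° = 21 × 10 × 0.6947 = 145.887 N.
Kinetic friction acts up the slope with magnitude f = μN = 0.2 × 145.887 = 29.177 N.
Net force along the incline is 151.053 − 29.177 = 121.876 N, so a = 121.876 / 21 = 5.8036 m/s².

5.80 m/s²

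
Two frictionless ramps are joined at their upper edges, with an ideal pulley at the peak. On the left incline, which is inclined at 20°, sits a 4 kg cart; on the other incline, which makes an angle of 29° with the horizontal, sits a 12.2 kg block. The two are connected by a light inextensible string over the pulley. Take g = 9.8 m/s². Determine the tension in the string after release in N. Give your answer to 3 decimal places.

24.409 N

Resolve each weight along its own incline: the 4 kg mass has component 4 × 9.8 × sin 20° = 13.407 N down its slope, and the 12.2 kg mass has 12.2 × 9.8 × sin 29° = 57.964 N down its slope.
The 12.2 kg side's 57.964 N exceeds the other side's 13.407 N, so that mass slides down and the 4 kg mass slides up. Taking that direction as positive, Newton's second law for the whole system gives 57.964 − 13.407 = (4 + 12.2) a, so a = 44.557 / 16.2 = 2.7504 m/s².
For the 4 kg mass (up-slope positive): T − 13.407 = 4 × 2.7504, so T = 24.409 N.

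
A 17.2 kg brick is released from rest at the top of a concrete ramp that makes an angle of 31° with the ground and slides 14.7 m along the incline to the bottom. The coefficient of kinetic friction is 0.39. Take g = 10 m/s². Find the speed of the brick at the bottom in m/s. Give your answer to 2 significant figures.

The weight component along the incline is mg sin 31° = 88.587 N and the normal force is N = mg cos 31° = 147.433 N.
Friction up the slope is f = μN = 0.39 × 147.433 = 57.499 N, so the net downslope force is 88.587 − 57.499 = 31.088 N and a = 31.088 / 17.2 = 1.8074 m/s².
Starting from rest over a distance of 14.7 m, v² = 2aL = 2 × 1.8074 × 14.7 = 53.1376, so v = 7.2896 m/s.

7.3 m/s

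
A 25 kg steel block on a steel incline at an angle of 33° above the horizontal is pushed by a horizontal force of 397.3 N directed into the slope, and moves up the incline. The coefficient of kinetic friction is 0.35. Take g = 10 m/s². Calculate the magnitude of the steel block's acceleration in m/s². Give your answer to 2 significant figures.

1.9 m/s²

The horizontal push has components F cos 33° = 397.3 × 0.8387 = 333.216 N up the incline and F sin 33° = 397.3 × 0.5446 = 216.370 N pressing into the surface.
The normal force is therefore N = mg cos 33° + F sin 33° = 209.675 + 216.370 = 426.045 N, and kinetic friction down the slope is μN = 0.35 × 426.045 = 149.116 N.
Along the incline: F cos 33° − mg sin 33° − μN = ma, so 333.216 − 136.150 − 149.116 = 25 a, giving a = 1.9180 m/s².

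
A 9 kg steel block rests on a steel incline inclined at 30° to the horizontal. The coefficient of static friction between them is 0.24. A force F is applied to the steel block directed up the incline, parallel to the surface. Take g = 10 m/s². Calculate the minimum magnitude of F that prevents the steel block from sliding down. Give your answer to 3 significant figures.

The normal force is N = mg cos 30° = 77.942 N. With F at its minimum the steel block is on the verge of sliding down, so static friction is at its maximum μ_s N = 0.24 × 77.942 = 18.706 N and acts up the slope.
Equilibrium along the incline: F + μ_s N = mg sin 30°, so F = 45.000 − 18.706 = 26.294 N.

26.3 N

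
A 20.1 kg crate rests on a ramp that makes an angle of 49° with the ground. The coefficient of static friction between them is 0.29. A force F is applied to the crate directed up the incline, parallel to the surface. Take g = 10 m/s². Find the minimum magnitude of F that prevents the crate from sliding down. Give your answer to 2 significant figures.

110 N

The normal force is N = mg cos 49° = 131.868 N. With F at its minimum the crate is on the verge of sliding down, so static friction is at its maximum μ_s N = 0.29 × 131.868 = 38.242 N and acts up the slope.
Equilibrium along the incline: F + μ_s N = mg sin 49°, so F = 151.697 − 38.242 = 113.455 N.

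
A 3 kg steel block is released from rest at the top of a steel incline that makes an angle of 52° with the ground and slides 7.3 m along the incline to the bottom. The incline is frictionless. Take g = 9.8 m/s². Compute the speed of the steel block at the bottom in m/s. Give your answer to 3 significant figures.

The weight component along the incline is mg sin 52° = 23.168 N and the normal force is N = mg cos 52° = 18.100 N.
With no friction, a = g sin 52° = 7.7225 m/s².
Starting from rest over a distance of 7.3 m, v² = 2aL = 2 × 7.7225 × 7.3 = 112.7485, so v = 10.6183 m/s.

10.6 m/s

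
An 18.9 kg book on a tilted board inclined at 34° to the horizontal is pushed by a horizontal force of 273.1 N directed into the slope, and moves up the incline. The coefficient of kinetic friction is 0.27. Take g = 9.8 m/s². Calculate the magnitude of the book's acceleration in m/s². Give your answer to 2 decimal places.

2.12 m/s²

The horizontal push has components F cos 34° = 273.1 × 0.8290 = 226.400 N up the incline and F sin 34° = 273.1 × 0.5592 = 152.718 N pressing into the surface.
The normal force is therefore N = mg cos 34° + F sin 34° = 153.547 + 152.718 = 306.265 N, and kinetic friction down the slope is μN = 0.27 × 306.265 = 82.692 N.
Along the incline: F cos 34° − mg sin 34° − μN = ma, so 226.400 − 103.575 − 82.692 = 18.9 a, giving a = 2.1234 m/s².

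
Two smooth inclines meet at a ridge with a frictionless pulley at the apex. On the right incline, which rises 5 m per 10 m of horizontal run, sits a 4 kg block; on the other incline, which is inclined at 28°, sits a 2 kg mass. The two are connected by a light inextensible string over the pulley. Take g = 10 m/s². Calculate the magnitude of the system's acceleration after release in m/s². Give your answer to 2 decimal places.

1.42 m/s²

Resolve each weight along its own incline: the 4 kg mass has component 4 × 10 × sin 26.57° = 17.889 N down its slope, and the 2 kg mass has 2 × 10 × sin 28° = 9.389 N down its slope.
The 4 kg side's 17.889 N exceeds the other side's 9.389 N, so that mass slides down and the 2 kg mass slides up. Taking that direction as positive, Newton's second law for the whole system gives 17.889 − 9.389 = (4 + 2) a, so a = 8.500 / 6 = 1.4167 m/s².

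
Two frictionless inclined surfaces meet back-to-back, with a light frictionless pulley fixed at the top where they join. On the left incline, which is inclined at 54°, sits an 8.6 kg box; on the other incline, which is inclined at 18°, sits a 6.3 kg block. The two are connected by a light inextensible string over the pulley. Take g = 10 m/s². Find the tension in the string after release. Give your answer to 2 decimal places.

40.65 N

Resolve each weight along its own incline: the 8.6 kg mass has component 8.6 × 10 × sin 54° = 69.575 N down its slope, and the 6.3 kg mass has 6.3 × 10 × sin 18° = 19.468 N down its slope.
The 8.6 kg side's 69.575 N exceeds the other side's 19.468 N, so that mass slides down and the 6.3 kg mass slides up. Taking that direction as positive, Newton's second law for the whole system gives 69.575 − 19.468 = (8.6 + 6.3) a, so a = 50.107 / 14.9 = 3.3629 m/s².
For the 6.3 kg mass (up-slope positive): T − 19.468 = 6.3 × 3.3629, so T = 40.654 N.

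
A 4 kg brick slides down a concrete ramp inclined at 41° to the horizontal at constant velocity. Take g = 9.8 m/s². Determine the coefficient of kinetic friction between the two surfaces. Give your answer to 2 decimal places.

0.87

At constant velocity the net force along the incline is zero: mg sin 41° = μ mg cos 41°.
So μ = tan 41° = 0.6561 / 0.7547 = 0.8694.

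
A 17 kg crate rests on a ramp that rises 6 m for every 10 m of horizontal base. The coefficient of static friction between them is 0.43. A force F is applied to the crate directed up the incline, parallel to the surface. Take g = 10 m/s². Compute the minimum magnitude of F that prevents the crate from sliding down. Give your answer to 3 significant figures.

The normal force is N = mg cos 30.96° = 145.774 N. With F at its minimum the crate is on the verge of sliding down, so static friction is at its maximum μ_s N = 0.43 × 145.774 = 62.683 N and acts up the slope.
Equilibrium along the incline: F + μ_s N = mg sin 30.96°, so F = 87.464 − 62.683 = 24.781 N.

24.8 N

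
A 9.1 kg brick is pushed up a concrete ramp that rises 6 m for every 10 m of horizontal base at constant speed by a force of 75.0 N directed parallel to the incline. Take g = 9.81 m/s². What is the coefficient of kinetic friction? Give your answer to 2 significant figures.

0.38

At constant speed ΣF = 0 along the incline. The applied 75.0 N acts up the slope; the weight component mg sin 30.96° = 45.930 N and kinetic friction μN both act down the slope.
So 75.0 = 45.930 + μ × 76.549, giving μ = (75.0 − 45.930) / 76.549 = 0.3798.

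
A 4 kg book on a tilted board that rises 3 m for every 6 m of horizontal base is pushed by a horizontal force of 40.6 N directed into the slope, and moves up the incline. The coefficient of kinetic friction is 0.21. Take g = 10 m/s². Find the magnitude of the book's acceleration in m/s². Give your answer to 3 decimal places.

The horizontal push has components F cos 26.57° = 40.6 × 0.8944 = 36.313 N up the incline and F sin 26.57° = 40.6 × 0.4472 = 18.156 N pressing into the surface.
The normal force is therefore N = mg cos 26.57° + F sin 26.57° = 35.776 + 18.156 = 53.932 N, and kinetic friction down the slope is μN = 0.21 × 53.932 = 11.326 N.
Along the incline: F cos 26.57° − mg sin 26.57° − μN = ma, so 36.313 − 17.888 − 11.326 = 4 a, giving a = 1.7748 m/s².

1.775 m/s²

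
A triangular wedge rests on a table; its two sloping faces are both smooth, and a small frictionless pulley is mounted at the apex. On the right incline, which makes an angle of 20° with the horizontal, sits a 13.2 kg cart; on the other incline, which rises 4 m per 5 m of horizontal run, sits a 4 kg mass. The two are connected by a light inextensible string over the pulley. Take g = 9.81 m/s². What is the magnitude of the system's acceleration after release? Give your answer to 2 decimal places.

1.15 m/s²

Resolve each weight along its own incline: the 13.2 kg mass has component 13.2 × 9.81 × sin 20° = 44.289 N down its slope, and the 4 kg mass has 4 × 9.81 × sin 38.66° = 24.513 N down its slope.
The 13.2 kg side's 44.289 N exceeds the other side's 24.513 N, so that mass slides down and the 4 kg mass slides up. Taking that direction as positive, Newton's second law for the whole system gives 44.289 − 24.513 = (13.2 + 4) a, so a = 19.776 / 17.2 = 1.1498 m/s².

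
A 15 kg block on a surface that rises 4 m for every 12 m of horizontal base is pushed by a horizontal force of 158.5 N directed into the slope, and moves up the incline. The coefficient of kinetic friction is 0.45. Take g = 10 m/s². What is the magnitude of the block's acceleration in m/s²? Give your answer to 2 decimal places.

1.09 m/s²

The horizontal push has components F cos 18.43° = 158.5 × 0.9487 = 150.369 N up the incline and F sin 18.43° = 158.5 × 0.3162 = 50.118 N pressing into the surface.
The normal force is therefore N = mg cos 18.43° + F sin 18.43° = 142.305 + 50.118 = 192.423 N, and kinetic friction down the slope is μN = 0.45 × 192.423 = 86.590 N.
Along the incline: F cos 18.43° − mg sin 18.43° − μN = ma, so 150.369 − 47.430 − 86.590 = 15 a, giving a = 1.0899 m/s².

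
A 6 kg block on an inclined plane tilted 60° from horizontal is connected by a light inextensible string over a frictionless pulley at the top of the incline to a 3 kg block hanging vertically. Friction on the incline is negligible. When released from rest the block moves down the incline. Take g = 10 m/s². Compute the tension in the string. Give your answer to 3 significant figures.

For the block on the incline: the weight component along the slope is m₁g sin 60° = 6 × 10 × 0.8660 = 51.960 N and the normal force is N = m₁g cos 60° = 30.000 N.
Newton's second law for the block (down-slope positive): 51.960 − T = 6 a. For the hanging block (upward positive): T − 3 × 10 = 3 a.
Adding the two equations eliminates T: 21.960 = 9 a, so a = 2.4400 m/s².
Then from the hanging block's equation, T = 3 × (10 + 2.4400) = 37.320 N.

37.3 N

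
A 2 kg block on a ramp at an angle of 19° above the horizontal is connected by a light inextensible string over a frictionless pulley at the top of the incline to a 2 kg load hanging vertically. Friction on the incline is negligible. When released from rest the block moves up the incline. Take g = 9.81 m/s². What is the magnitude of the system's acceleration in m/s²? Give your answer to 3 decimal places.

For the block on the incline: the weight component along the slope is m₁g sin 19° = 2 × 9.81 × 0.3256 = 6.388 N and the normal force is N = m₁g cos 19° = 18.551 N.
Newton's second law for the block (up-slope positive): T − 6.388 = 2 a. For the hanging load (downward positive): 2 × 9.81 − T = 2 a.
Adding the two equations eliminates T: 13.232 = 4 a, so a = 3.3080 m/s².

3.308 m/s²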